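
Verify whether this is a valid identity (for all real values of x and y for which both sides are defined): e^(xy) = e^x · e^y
No, this is NOT an identity.

Claim: e^(xy) = e^x · e^y.
Test a specific point where both sides are defined: x = 5, y = 1/2.
LHS = e^(xy) ≈ 12.1825
RHS = e^x · e^y ≈ 244.6919
Since 12.1825 ≠ 244.6919, the equation fails at this point, so it cannot hold for all real values of x and y for which both sides are defined.
e^x · e^y = e^(x+y), not e^(xy).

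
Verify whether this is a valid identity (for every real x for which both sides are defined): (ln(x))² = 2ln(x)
No, this is NOT an identity.

Claim: (ln(x))² = 2ln(x).
Test a specific point where both sides are defined: x = 3.
LHS = (ln(x))² ≈ 1.2069
RHS = 2ln(x) ≈ 2.1972
Since 1.2069 ≠ 2.1972, the equation fails at this point, so it cannot hold for every real x for which both sides are defined.
2ln(x) equals ln(x²), which is not the same as (ln x)².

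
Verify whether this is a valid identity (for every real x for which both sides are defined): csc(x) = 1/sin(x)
Yes, this is an identity.

Claim: csc(x) = 1/sin(x).
Reasoning: csc(x) is by definition the reciprocal of sin(x), wherever sin(x) ≠ 0.
So the two sides agree for every real x for which both sides are defined.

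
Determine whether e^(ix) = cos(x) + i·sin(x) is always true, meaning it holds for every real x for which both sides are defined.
Claim: e^(ix) = cos(x) + i·sin(x).
Reasoning: Euler's formula. Expand e^(ix) = Σ (ix)^k / k!. Since i² = -1, the even-k terms are Σ (-1)^m x^(2m)/(2m)! = cos(x) and the odd-k terms are i · Σ (-1)^m x^(2m+1)/(2m+1)! = i·sin(x).
So the two sides agree for every real x for which both sides are defined.

Conclusion: Yes, this is an identity.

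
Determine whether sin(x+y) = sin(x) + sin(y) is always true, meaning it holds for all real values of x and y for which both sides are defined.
No, this is NOT an identity.

Claim: sin(x+y) = sin(x) + sin(y).
Test a specific point where both sides are defined: x = π, y = -π/4.
LHS = sin(x+y) ≈ 0.7071
RHS = sin(x) + sin(y) ≈ -0.7071
Since 0.7071 ≠ -0.7071, the equation fails at this point, so it cannot hold for all real values of x and y for which both sides are defined.
The correct expansion is sin(x+y) = sin(x)cos(y) + cos(x)sin(y); sine is not additive.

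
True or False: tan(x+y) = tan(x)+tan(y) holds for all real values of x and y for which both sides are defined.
Claim: tan(x+y) = tan(x)+tan(y).
Test a specific point where both sides are defined: x = π/3, y = π/3.
LHS = tan(x+y) ≈ -1.7321
RHS = tan(x)+tan(y) ≈ 3.4641
Since -1.7321 ≠ 3.4641, the equation fails at this point, so it cannot hold for all real values of x and y for which both sides are defined.
The correct formula is tan(x+y) = (tan(x) + tan(y))/(1 - tan(x)tan(y)).

Conclusion: False.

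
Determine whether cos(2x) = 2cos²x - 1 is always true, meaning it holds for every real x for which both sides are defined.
Claim: cos(2x) = 2cos²x - 1.
Reasoning: cos(2x) = cos²x - sin²x. Replace sin²x by 1 - cos²x: cos²x - (1 - cos²x) = 2cos²x - 1.
So the two sides agree for every real x for which both sides are defined.

Conclusion: Yes, this is an identity.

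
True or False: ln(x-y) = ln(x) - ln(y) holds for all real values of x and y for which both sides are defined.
False.

Claim: ln(x-y) = ln(x) - ln(y).
Test a specific point where both sides are defined: x = 5, y = 1/2.
LHS = ln(x-y) ≈ 1.5041
RHS = ln(x) - ln(y) ≈ 2.3026
Since 1.5041 ≠ 2.3026, the equation fails at this point, so it cannot hold for all real values of x and y for which both sides are defined.
ln(x) - ln(y) = ln(x/y), not ln(x-y).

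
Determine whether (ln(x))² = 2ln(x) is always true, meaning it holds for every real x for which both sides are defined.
Claim: (ln(x))² = 2ln(x).
Test a specific point where both sides are defined: x = 3.
LHS = (ln(x))² ≈ 1.2069
RHS = 2ln(x) ≈ 2.1972
Since 1.2069 ≠ 2.1972, the equation fails at this point, so it cannot hold for every real x for which both sides are defined.
2ln(x) equals ln(x²), which is not the same as (ln x)².

Conclusion: No, this is NOT an identity.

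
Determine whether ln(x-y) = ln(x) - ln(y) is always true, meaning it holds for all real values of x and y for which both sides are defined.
Claim: ln(x-y) = ln(x) - ln(y).
Test a specific point where both sides are defined: x = 5, y = 2.
LHS = ln(x-y) ≈ 1.0986
RHS = ln(x) - ln(y) ≈ 0.9163
Since 1.0986 ≠ 0.9163, the equation fails at this point, so it cannot hold for all real values of x and y for which both sides are defined.
ln(x) - ln(y) = ln(x/y), not ln(x-y).

Conclusion: No, this is NOT an identity.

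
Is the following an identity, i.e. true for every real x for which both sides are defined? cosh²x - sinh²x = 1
Claim: cosh²x - sinh²x = 1.
Reasoning: With cosh(x) = (e^x + e^-x)/2 and sinh(x) = (e^x - e^-x)/2: cosh²x = (e^(2x) + 2 + e^(-2x))/4 and sinh²x = (e^(2x) - 2 + e^(-2x))/4. Subtracting leaves 4/4 = 1.
So the two sides agree for every real x for which both sides are defined.

Conclusion: Yes, this is an identity.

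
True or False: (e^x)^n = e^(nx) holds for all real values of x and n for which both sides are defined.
True.

Claim: (e^x)^n = e^(nx).
Reasoning: e^x is a positive real number, and for a positive base B and real exponent n, B^n = e^(n·ln B). With B = e^x, ln B = x, so (e^x)^n = e^(n·x).
So the two sides agree for all real values of x and n for which both sides are defined.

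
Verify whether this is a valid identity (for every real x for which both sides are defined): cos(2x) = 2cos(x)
Claim: cos(2x) = 2cos(x).
Test a specific point where both sides are defined: x = 3π/4.
LHS = cos(2x) ≈ 0.0000
RHS = 2cos(x) ≈ -1.4142
Since 0.0000 ≠ -1.4142, the equation fails at this point, so it cannot hold for every real x for which both sides are defined.
The correct double-angle formula is cos(2x) = cos²x - sin²x.

Conclusion: No, this is NOT an identity.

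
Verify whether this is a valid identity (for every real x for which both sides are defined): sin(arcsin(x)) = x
Claim: sin(arcsin(x)) = x.
Reasoning: For -1 ≤ x ≤ 1 (where arcsin is defined), arcsin(x) is by definition an angle whose sine equals x. Taking the sine of that angle returns x. (Note the other order, arcsin(sin x) = x, is NOT an identity.)
So the two sides agree for every real x for which both sides are defined.

Conclusion: Yes, this is an identity.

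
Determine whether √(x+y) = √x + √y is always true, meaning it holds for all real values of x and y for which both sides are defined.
No, this is NOT an identity.

Claim: √(x+y) = √x + √y.
Test a specific point where both sides are defined: x = 2, y = 2.
LHS = √(x+y) ≈ 2.0000
RHS = √x + √y ≈ 2.8284
Since 2.0000 ≠ 2.8284, the equation fails at this point, so it cannot hold for all real values of x and y for which both sides are defined.
Squaring the right side gives x + 2√(xy) + y, not x + y.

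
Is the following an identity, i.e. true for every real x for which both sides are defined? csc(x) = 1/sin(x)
Yes, this is an identity.

Claim: csc(x) = 1/sin(x).
Reasoning: csc(x) is by definition the reciprocal of sin(x), wherever sin(x) ≠ 0.
So the two sides agree for every real x for which both sides are defined.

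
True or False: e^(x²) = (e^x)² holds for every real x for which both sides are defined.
False.

Claim: e^(x²) = (e^x)².
Test a specific point where both sides are defined: x = -3.
LHS = e^(x²) ≈ 8103.0839
RHS = (e^x)² ≈ 0.0025
Since 8103.0839 ≠ 0.0025, the equation fails at this point, so it cannot hold for every real x for which both sides are defined.
(e^x)² = e^(2x), and 2x ≠ x² in general.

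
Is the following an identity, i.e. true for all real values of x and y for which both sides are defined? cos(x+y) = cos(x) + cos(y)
Claim: cos(x+y) = cos(x) + cos(y).
Test a specific point where both sides are defined: x = π/6, y = -π/4.
LHS = cos(x+y) ≈ 0.9659
RHS = cos(x) + cos(y) ≈ 1.5731
Since 0.9659 ≠ 1.5731, the equation fails at this point, so it cannot hold for all real values of x and y for which both sides are defined.
The correct expansion is cos(x+y) = cos(x)cos(y) - sin(x)sin(y); cosine is not additive.

Conclusion: No, this is NOT an identity.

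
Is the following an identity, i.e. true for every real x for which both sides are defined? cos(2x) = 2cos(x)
No, this is NOT an identity.

Claim: cos(2x) = 2cos(x).
Test a specific point where both sides are defined: x = -π/3.
LHS = cos(2x) ≈ -0.5000
RHS = 2cos(x) ≈ 1.0000
Since -0.5000 ≠ 1.0000, the equation fails at this point, so it cannot hold for every real x for which both sides are defined.
The correct double-angle formula is cos(2x) = cos²x - sin²x.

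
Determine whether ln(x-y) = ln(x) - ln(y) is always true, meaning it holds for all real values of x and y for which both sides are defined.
Claim: ln(x-y) = ln(x) - ln(y).
Test a specific point where both sides are defined: x = 3, y = 1/2.
LHS = ln(x-y) ≈ 0.9163
RHS = ln(x) - ln(y) ≈ 1.7918
Since 0.9163 ≠ 1.7918, the equation fails at this point, so it cannot hold for all real values of x and y for which both sides are defined.
ln(x) - ln(y) = ln(x/y), not ln(x-y).

Conclusion: No, this is NOT an identity.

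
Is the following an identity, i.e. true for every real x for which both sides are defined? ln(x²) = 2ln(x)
Yes, this is an identity.

Claim: ln(x²) = 2ln(x).
Reasoning: The right side requires x > 0. For x > 0, x² = (e^(ln x))² = e^(2ln x), so ln(x²) = 2ln(x). (For x < 0 the right side is undefined, so those values are outside the claim.)
So the two sides agree for every real x for which both sides are defined.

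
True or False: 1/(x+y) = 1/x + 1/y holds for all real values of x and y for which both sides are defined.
False.

Claim: 1/(x+y) = 1/x + 1/y.
Test a specific point where both sides are defined: x = -3, y = 3/2.
LHS = 1/(x+y) ≈ -0.6667
RHS = 1/x + 1/y ≈ 0.3333
Since -0.6667 ≠ 0.3333, the equation fails at this point, so it cannot hold for all real values of x and y for which both sides are defined.
1/x + 1/y = (x+y)/(xy), which is not 1/(x+y).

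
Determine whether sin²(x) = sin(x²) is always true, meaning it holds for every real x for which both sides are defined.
Claim: sin²(x) = sin(x²).
Test a specific point where both sides are defined: x = π/2.
LHS = sin²(x) ≈ 1.0000
RHS = sin(x²) ≈ 0.6243
Since 1.0000 ≠ 0.6243, the equation fails at this point, so it cannot hold for every real x for which both sides are defined.
sin²(x) means (sin x)², squaring the output; sin(x²) squares the input. These are different functions.

Conclusion: No, this is NOT an identity.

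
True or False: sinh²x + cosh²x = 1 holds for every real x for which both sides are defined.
False.

Claim: sinh²x + cosh²x = 1.
Test a specific point where both sides are defined: x = 3/2.
LHS = sinh²x + cosh²x ≈ 10.0677
RHS = 1 ≈ 1.0000
Since 10.0677 ≠ 1.0000, the equation fails at this point, so it cannot hold for every real x for which both sides are defined.
The correct hyperbolic identity is cosh²x - sinh²x = 1 (a difference); the sum sinh²x + cosh²x equals cosh(2x).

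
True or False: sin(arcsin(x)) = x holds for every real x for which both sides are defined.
Claim: sin(arcsin(x)) = x.
Reasoning: For -1 ≤ x ≤ 1 (where arcsin is defined), arcsin(x) is by definition an angle whose sine equals x. Taking the sine of that angle returns x. (Note the other order, arcsin(sin x) = x, is NOT an identity.)
So the two sides agree for every real x for which both sides are defined.

Conclusion: True.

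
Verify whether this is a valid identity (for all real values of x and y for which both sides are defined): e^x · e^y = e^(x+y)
Yes, this is an identity.

Claim: e^x · e^y = e^(x+y).
Reasoning: This is the law of exponents for a common base: multiplying powers adds exponents. E.g. from the series, (Σ x^j/j!)(Σ y^k/k!) = Σ_m (Σ_{j+k=m} x^j y^k/(j!k!)) = Σ_m (x+y)^m/m! by the binomial theorem.
So the two sides agree for all real values of x and y for which both sides are defined.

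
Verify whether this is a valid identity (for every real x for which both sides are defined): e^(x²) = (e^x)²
Claim: e^(x²) = (e^x)².
Test a specific point where both sides are defined: x = 3/2.
LHS = e^(x²) ≈ 9.4877
RHS = (e^x)² ≈ 20.0855
Since 9.4877 ≠ 20.0855, the equation fails at this point, so it cannot hold for every real x for which both sides are defined.
(e^x)² = e^(2x), and 2x ≠ x² in general.

Conclusion: No, this is NOT an identity.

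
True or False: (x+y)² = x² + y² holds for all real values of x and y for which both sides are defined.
False.

Claim: (x+y)² = x² + y².
Test a specific point where both sides are defined: x = 1/2, y = 3.
LHS = (x+y)² ≈ 12.2500
RHS = x² + y² ≈ 9.2500
Since 12.2500 ≠ 9.2500, the equation fails at this point, so it cannot hold for all real values of x and y for which both sides are defined.
The correct expansion is (x+y)² = x² + 2xy + y²; the cross term 2xy is missing.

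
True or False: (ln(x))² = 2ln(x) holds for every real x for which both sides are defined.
Claim: (ln(x))² = 2ln(x).
Test a specific point where both sides are defined: x = 5.
LHS = (ln(x))² ≈ 2.5903
RHS = 2ln(x) ≈ 3.2189
Since 2.5903 ≠ 3.2189, the equation fails at this point, so it cannot hold for every real x for which both sides are defined.
2ln(x) equals ln(x²), which is not the same as (ln x)².

Conclusion: False.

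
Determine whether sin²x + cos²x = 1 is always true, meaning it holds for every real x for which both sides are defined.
Claim: sin²x + cos²x = 1.
Reasoning: The point (cos x, sin x) lies on the unit circle X² + Y² = 1, so cos²x + sin²x = 1 for every real x.
So the two sides agree for every real x for which both sides are defined.

Conclusion: Yes, this is an identity.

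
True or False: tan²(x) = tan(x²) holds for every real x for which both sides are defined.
False.

Claim: tan²(x) = tan(x²).
Test a specific point where both sides are defined: x = π/3.
LHS = tan²(x) ≈ 3.0000
RHS = tan(x²) ≈ 1.9485
Since 3.0000 ≠ 1.9485, the equation fails at this point, so it cannot hold for every real x for which both sides are defined.
tan²(x) means (tan x)², squaring the output; tan(x²) squares the input. These are different functions.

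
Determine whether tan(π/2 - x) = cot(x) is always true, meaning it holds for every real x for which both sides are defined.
Claim: tan(π/2 - x) = cot(x).
Reasoning: tan(π/2 - x) = sin(π/2 - x)/cos(π/2 - x) = cos(x)/sin(x) = cot(x), using the cofunction identities sin(π/2 - x) = cos(x) and cos(π/2 - x) = sin(x).
So the two sides agree for every real x for which both sides are defined.

Conclusion: Yes, this is an identity.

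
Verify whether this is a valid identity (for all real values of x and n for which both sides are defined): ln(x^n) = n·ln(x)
Yes, this is an identity.

Claim: ln(x^n) = n·ln(x).
Reasoning: The right side requires x > 0. For x > 0, x^n = (e^(ln x))^n = e^(n·ln x), so taking ln of both sides gives ln(x^n) = n·ln(x).
So the two sides agree for all real values of x and n for which both sides are defined.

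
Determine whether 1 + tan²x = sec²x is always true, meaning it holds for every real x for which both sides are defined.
Claim: 1 + tan²x = sec²x.
Reasoning: Start from sin²x + cos²x = 1 and divide every term by cos²x (allowed wherever tan x and sec x are defined): tan²x + 1 = 1/cos²x = sec²x.
So the two sides agree for every real x for which both sides are defined.

Conclusion: Yes, this is an identity.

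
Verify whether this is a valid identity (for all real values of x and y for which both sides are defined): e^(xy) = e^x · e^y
Claim: e^(xy) = e^x · e^y.
Test a specific point where both sides are defined: x = -3, y = 2.
LHS = e^(xy) ≈ 0.0025
RHS = e^x · e^y ≈ 0.3679
Since 0.0025 ≠ 0.3679, the equation fails at this point, so it cannot hold for all real values of x and y for which both sides are defined.
e^x · e^y = e^(x+y), not e^(xy).

Conclusion: No, this is NOT an identity.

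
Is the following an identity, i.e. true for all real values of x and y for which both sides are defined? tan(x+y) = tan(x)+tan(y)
No, this is NOT an identity.

Claim: tan(x+y) = tan(x)+tan(y).
Test a specific point where both sides are defined: x = 3π/4, y = 2π/3.
LHS = tan(x+y) ≈ 3.7321
RHS = tan(x)+tan(y) ≈ -2.7321
Since 3.7321 ≠ -2.7321, the equation fails at this point, so it cannot hold for all real values of x and y for which both sides are defined.
The correct formula is tan(x+y) = (tan(x) + tan(y))/(1 - tan(x)tan(y)).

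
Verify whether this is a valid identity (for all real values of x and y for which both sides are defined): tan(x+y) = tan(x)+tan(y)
Claim: tan(x+y) = tan(x)+tan(y).
Test a specific point where both sides are defined: x = π/3, y = -π/6.
LHS = tan(x+y) ≈ 0.5774
RHS = tan(x)+tan(y) ≈ 1.1547
Since 0.5774 ≠ 1.1547, the equation fails at this point, so it cannot hold for all real values of x and y for which both sides are defined.
The correct formula is tan(x+y) = (tan(x) + tan(y))/(1 - tan(x)tan(y)).

Conclusion: No, this is NOT an identity.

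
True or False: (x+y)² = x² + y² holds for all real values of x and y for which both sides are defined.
Claim: (x+y)² = x² + y².
Test a specific point where both sides are defined: x = 3/2, y = 2.
LHS = (x+y)² ≈ 12.2500
RHS = x² + y² ≈ 6.2500
Since 12.2500 ≠ 6.2500, the equation fails at this point, so it cannot hold for all real values of x and y for which both sides are defined.
The correct expansion is (x+y)² = x² + 2xy + y²; the cross term 2xy is missing.

Conclusion: False.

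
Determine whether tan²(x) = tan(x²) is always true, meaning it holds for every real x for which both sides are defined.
No, this is NOT an identity.

Claim: tan²(x) = tan(x²).
Test a specific point where both sides are defined: x = -π/4.
LHS = tan²(x) ≈ 1.0000
RHS = tan(x²) ≈ 0.7092
Since 1.0000 ≠ 0.7092, the equation fails at this point, so it cannot hold for every real x for which both sides are defined.
tan²(x) means (tan x)², squaring the output; tan(x²) squares the input. These are different functions.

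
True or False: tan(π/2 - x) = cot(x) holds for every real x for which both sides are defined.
Claim: tan(π/2 - x) = cot(x).
Reasoning: tan(π/2 - x) = sin(π/2 - x)/cos(π/2 - x) = cos(x)/sin(x) = cot(x), using the cofunction identities sin(π/2 - x) = cos(x) and cos(π/2 - x) = sin(x).
So the two sides agree for every real x for which both sides are defined.

Conclusion: True.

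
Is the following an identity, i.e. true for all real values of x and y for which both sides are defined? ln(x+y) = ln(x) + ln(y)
Claim: ln(x+y) = ln(x) + ln(y).
Test a specific point where both sides are defined: x = 3, y = 5.
LHS = ln(x+y) ≈ 2.0794
RHS = ln(x) + ln(y) ≈ 2.7081
Since 2.0794 ≠ 2.7081, the equation fails at this point, so it cannot hold for all real values of x and y for which both sides are defined.
ln(x) + ln(y) = ln(xy), not ln(x+y).

Conclusion: No, this is NOT an identity.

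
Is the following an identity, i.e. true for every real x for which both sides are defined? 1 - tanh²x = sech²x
Claim: 1 - tanh²x = sech²x.
Reasoning: Divide cosh²x - sinh²x = 1 through by cosh²x (never zero): 1 - tanh²x = 1/cosh²x = sech²x.
So the two sides agree for every real x for which both sides are defined.

Conclusion: Yes, this is an identity.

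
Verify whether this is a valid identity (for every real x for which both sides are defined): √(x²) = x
Claim: √(x²) = x.
Test a specific point where both sides are defined: x = -2.
LHS = √(x²) ≈ 2.0000
RHS = x ≈ -2.0000
Since 2.0000 ≠ -2.0000, the equation fails at this point, so it cannot hold for every real x for which both sides are defined.
√(x²) = |x|, which differs from x whenever x < 0 (both sides are defined for every real x).

Conclusion: No, this is NOT an identity.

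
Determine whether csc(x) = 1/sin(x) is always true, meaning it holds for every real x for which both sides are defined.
Claim: csc(x) = 1/sin(x).
Reasoning: csc(x) is by definition the reciprocal of sin(x), wherever sin(x) ≠ 0.
So the two sides agree for every real x for which both sides are defined.

Conclusion: Yes, this is an identity.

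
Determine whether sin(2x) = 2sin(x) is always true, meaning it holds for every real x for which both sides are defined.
Claim: sin(2x) = 2sin(x).
Test a specific point where both sides are defined: x = -π/2.
LHS = sin(2x) ≈ 0.0000
RHS = 2sin(x) ≈ -2.0000
Since 0.0000 ≠ -2.0000, the equation fails at this point, so it cannot hold for every real x for which both sides are defined.
The correct double-angle formula is sin(2x) = 2sin(x)cos(x).

Conclusion: No, this is NOT an identity.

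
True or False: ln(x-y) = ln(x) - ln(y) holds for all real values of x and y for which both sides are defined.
Claim: ln(x-y) = ln(x) - ln(y).
Test a specific point where both sides are defined: x = 3, y = 1/2.
LHS = ln(x-y) ≈ 0.9163
RHS = ln(x) - ln(y) ≈ 1.7918
Since 0.9163 ≠ 1.7918, the equation fails at this point, so it cannot hold for all real values of x and y for which both sides are defined.
ln(x) - ln(y) = ln(x/y), not ln(x-y).

Conclusion: False.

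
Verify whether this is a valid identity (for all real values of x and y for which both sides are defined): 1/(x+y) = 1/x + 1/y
Claim: 1/(x+y) = 1/x + 1/y.
Test a specific point where both sides are defined: x = 1, y = 1.
LHS = 1/(x+y) ≈ 0.5000
RHS = 1/x + 1/y ≈ 2.0000
Since 0.5000 ≠ 2.0000, the equation fails at this point, so it cannot hold for all real values of x and y for which both sides are defined.
1/x + 1/y = (x+y)/(xy), which is not 1/(x+y).

Conclusion: No, this is NOT an identity.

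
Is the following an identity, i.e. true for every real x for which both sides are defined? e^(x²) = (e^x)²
No, this is NOT an identity.

Claim: e^(x²) = (e^x)².
Test a specific point where both sides are defined: x = 3/2.
LHS = e^(x²) ≈ 9.4877
RHS = (e^x)² ≈ 20.0855
Since 9.4877 ≠ 20.0855, the equation fails at this point, so it cannot hold for every real x for which both sides are defined.
(e^x)² = e^(2x), and 2x ≠ x² in general.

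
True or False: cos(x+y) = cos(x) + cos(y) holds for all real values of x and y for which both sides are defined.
False.

Claim: cos(x+y) = cos(x) + cos(y).
Test a specific point where both sides are defined: x = -π/6, y = -π/4.
LHS = cos(x+y) ≈ 0.2588
RHS = cos(x) + cos(y) ≈ 1.5731
Since 0.2588 ≠ 1.5731, the equation fails at this point, so it cannot hold for all real values of x and y for which both sides are defined.
The correct expansion is cos(x+y) = cos(x)cos(y) - sin(x)sin(y); cosine is not additive.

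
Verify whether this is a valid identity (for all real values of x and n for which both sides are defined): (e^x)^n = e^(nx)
Claim: (e^x)^n = e^(nx).
Reasoning: e^x is a positive real number, and for a positive base B and real exponent n, B^n = e^(n·ln B). With B = e^x, ln B = x, so (e^x)^n = e^(n·x).
So the two sides agree for all real values of x and n for which both sides are defined.

Conclusion: Yes, this is an identity.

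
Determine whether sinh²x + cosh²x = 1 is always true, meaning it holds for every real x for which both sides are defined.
Claim: sinh²x + cosh²x = 1.
Test a specific point where both sides are defined: x = 3/2.
LHS = sinh²x + cosh²x ≈ 10.0677
RHS = 1 ≈ 1.0000
Since 10.0677 ≠ 1.0000, the equation fails at this point, so it cannot hold for every real x for which both sides are defined.
The correct hyperbolic identity is cosh²x - sinh²x = 1 (a difference); the sum sinh²x + cosh²x equals cosh(2x).

Conclusion: No, this is NOT an identity.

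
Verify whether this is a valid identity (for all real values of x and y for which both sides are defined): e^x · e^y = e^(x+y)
Claim: e^x · e^y = e^(x+y).
Reasoning: This is the law of exponents for a common base: multiplying powers adds exponents. E.g. from the series, (Σ x^j/j!)(Σ y^k/k!) = Σ_m (Σ_{j+k=m} x^j y^k/(j!k!)) = Σ_m (x+y)^m/m! by the binomial theorem.
So the two sides agree for all real values of x and y for which both sides are defined.

Conclusion: Yes, this is an identity.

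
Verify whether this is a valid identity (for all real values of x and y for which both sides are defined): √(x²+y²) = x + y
Claim: √(x²+y²) = x + y.
Test a specific point where both sides are defined: x = -2, y = -2.
LHS = √(x²+y²) ≈ 2.8284
RHS = x + y ≈ -4.0000
Since 2.8284 ≠ -4.0000, the equation fails at this point, so it cannot hold for all real values of x and y for which both sides are defined.
(x+y)² = x² + 2xy + y², not x² + y², so the square root does not split this way.

Conclusion: No, this is NOT an identity.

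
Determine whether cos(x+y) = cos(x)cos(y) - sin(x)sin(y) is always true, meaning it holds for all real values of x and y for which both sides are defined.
Claim: cos(x+y) = cos(x)cos(y) - sin(x)sin(y).
Reasoning: By Euler's formula e^(i(x+y)) = e^(ix)·e^(iy) = (cos x + i·sin x)(cos y + i·sin y). The real part of the left side is cos(x+y); the real part of the product is cos(x)cos(y) - sin(x)sin(y) (since i·i = -1).
So the two sides agree for all real values of x and y for which both sides are defined.

Conclusion: Yes, this is an identity.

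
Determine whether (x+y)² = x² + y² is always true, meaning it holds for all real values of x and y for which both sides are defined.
Claim: (x+y)² = x² + y².
Test a specific point where both sides are defined: x = 1, y = 2.
LHS = (x+y)² ≈ 9.0000
RHS = x² + y² ≈ 5.0000
Since 9.0000 ≠ 5.0000, the equation fails at this point, so it cannot hold for all real values of x and y for which both sides are defined.
The correct expansion is (x+y)² = x² + 2xy + y²; the cross term 2xy is missing.

Conclusion: No, this is NOT an identity.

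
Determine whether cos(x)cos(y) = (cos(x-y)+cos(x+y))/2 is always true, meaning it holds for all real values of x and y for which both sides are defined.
Claim: cos(x)cos(y) = (cos(x-y)+cos(x+y))/2.
Reasoning: cos(x-y) = cos(x)cos(y) + sin(x)sin(y) and cos(x+y) = cos(x)cos(y) - sin(x)sin(y). Adding, cos(x-y) + cos(x+y) = 2cos(x)cos(y); divide by 2.
So the two sides agree for all real values of x and y for which both sides are defined.

Conclusion: Yes, this is an identity.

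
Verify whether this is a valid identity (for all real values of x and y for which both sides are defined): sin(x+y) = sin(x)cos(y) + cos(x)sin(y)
Claim: sin(x+y) = sin(x)cos(y) + cos(x)sin(y).
Reasoning: By Euler's formula e^(i(x+y)) = e^(ix)·e^(iy) = (cos x + i·sin x)(cos y + i·sin y). The imaginary part of the left side is sin(x+y); the imaginary part of the product is sin(x)cos(y) + cos(x)sin(y).
So the two sides agree for all real values of x and y for which both sides are defined.

Conclusion: Yes, this is an identity.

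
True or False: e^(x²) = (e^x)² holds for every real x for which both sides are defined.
False.

Claim: e^(x²) = (e^x)².
Test a specific point where both sides are defined: x = 3/2.
LHS = e^(x²) ≈ 9.4877
RHS = (e^x)² ≈ 20.0855
Since 9.4877 ≠ 20.0855, the equation fails at this point, so it cannot hold for every real x for which both sides are defined.
(e^x)² = e^(2x), and 2x ≠ x² in general.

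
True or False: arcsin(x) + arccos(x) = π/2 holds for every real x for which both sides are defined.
Claim: arcsin(x) + arccos(x) = π/2.
Reasoning: Both sides are defined for -1 ≤ x ≤ 1. Let θ = arcsin(x), so sin θ = x and θ ∈ [-π/2, π/2]. Then cos(π/2 - θ) = sin θ = x and π/2 - θ ∈ [0, π], which is exactly the range of arccos, so arccos(x) = π/2 - θ. Adding: arcsin(x) + arccos(x) = θ + (π/2 - θ) = π/2.
So the two sides agree for every real x for which both sides are defined.

Conclusion: True.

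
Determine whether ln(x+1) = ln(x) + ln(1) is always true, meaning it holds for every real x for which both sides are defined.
No, this is NOT an identity.

Claim: ln(x+1) = ln(x) + ln(1).
Test a specific point where both sides are defined: x = 1.
LHS = ln(x+1) ≈ 0.6931
RHS = ln(x) + ln(1) ≈ 0.0000
Since 0.6931 ≠ 0.0000, the equation fails at this point, so it cannot hold for every real x for which both sides are defined.
ln(1) = 0, so the right side is just ln(x), which differs from ln(x+1).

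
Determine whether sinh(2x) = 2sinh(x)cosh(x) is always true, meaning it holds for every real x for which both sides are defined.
Yes, this is an identity.

Claim: sinh(2x) = 2sinh(x)cosh(x).
Reasoning: 2sinh(x)cosh(x) = 2 · (e^x - e^-x)/2 · (e^x + e^-x)/2 = (e^(2x) - e^(-2x))/2 = sinh(2x).
So the two sides agree for every real x for which both sides are defined.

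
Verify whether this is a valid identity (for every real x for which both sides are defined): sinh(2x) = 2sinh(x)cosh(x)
Yes, this is an identity.

Claim: sinh(2x) = 2sinh(x)cosh(x).
Reasoning: 2sinh(x)cosh(x) = 2 · (e^x - e^-x)/2 · (e^x + e^-x)/2 = (e^(2x) - e^(-2x))/2 = sinh(2x).
So the two sides agree for every real x for which both sides are defined.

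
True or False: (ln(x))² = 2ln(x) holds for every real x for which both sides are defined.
False.

Claim: (ln(x))² = 2ln(x).
Test a specific point where both sides are defined: x = 1/2.
LHS = (ln(x))² ≈ 0.4805
RHS = 2ln(x) ≈ -1.3863
Since 0.4805 ≠ -1.3863, the equation fails at this point, so it cannot hold for every real x for which both sides are defined.
2ln(x) equals ln(x²), which is not the same as (ln x)².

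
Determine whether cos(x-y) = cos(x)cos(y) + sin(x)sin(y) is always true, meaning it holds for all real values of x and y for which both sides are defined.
Claim: cos(x-y) = cos(x)cos(y) + sin(x)sin(y).
Reasoning: Replace y by -y in cos(x+y) = cos(x)cos(y) - sin(x)sin(y) and use cos(-y) = cos(y), sin(-y) = -sin(y): cos(x-y) = cos(x)cos(y) + sin(x)sin(y).
So the two sides agree for all real values of x and y for which both sides are defined.

Conclusion: Yes, this is an identity.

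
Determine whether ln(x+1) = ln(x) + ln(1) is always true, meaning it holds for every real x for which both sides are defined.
Claim: ln(x+1) = ln(x) + ln(1).
Test a specific point where both sides are defined: x = 5.
LHS = ln(x+1) ≈ 1.7918
RHS = ln(x) + ln(1) ≈ 1.6094
Since 1.7918 ≠ 1.6094, the equation fails at this point, so it cannot hold for every real x for which both sides are defined.
ln(1) = 0, so the right side is just ln(x), which differs from ln(x+1).

Conclusion: No, this is NOT an identity.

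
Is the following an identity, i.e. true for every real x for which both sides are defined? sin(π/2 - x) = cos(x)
Claim: sin(π/2 - x) = cos(x).
Reasoning: Use sin(u - v) = sin(u)cos(v) - cos(u)sin(v) with u = π/2, v = x: sin(π/2)cos(x) - cos(π/2)sin(x) = 1·cos(x) - 0·sin(x) = cos(x).
So the two sides agree for every real x for which both sides are defined.

Conclusion: Yes, this is an identity.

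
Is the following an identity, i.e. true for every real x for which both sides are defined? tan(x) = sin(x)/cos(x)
Claim: tan(x) = sin(x)/cos(x).
Reasoning: For an angle x whose terminal point on the unit circle is (cos x, sin x), tan(x) is defined as the ratio (second coordinate)/(first coordinate) = sin(x)/cos(x), wherever cos(x) ≠ 0.
So the two sides agree for every real x for which both sides are defined.

Conclusion: Yes, this is an identity.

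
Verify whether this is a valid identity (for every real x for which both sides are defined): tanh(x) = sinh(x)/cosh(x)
Claim: tanh(x) = sinh(x)/cosh(x).
Reasoning: tanh(x) is defined as sinh(x)/cosh(x) = (e^x - e^-x)/(e^x + e^-x); cosh(x) ≥ 1 is never zero, so this holds for every real x.
So the two sides agree for every real x for which both sides are defined.

Conclusion: Yes, this is an identity.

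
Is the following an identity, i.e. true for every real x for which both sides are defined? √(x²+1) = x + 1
No, this is NOT an identity.

Claim: √(x²+1) = x + 1.
Test a specific point where both sides are defined: x = -2.
LHS = √(x²+1) ≈ 2.2361
RHS = x + 1 ≈ -1.0000
Since 2.2361 ≠ -1.0000, the equation fails at this point, so it cannot hold for every real x for which both sides are defined.
(x+1)² = x² + 2x + 1 ≠ x² + 1 unless x = 0.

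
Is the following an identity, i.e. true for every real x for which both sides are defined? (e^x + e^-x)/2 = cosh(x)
Yes, this is an identity.

Claim: (e^x + e^-x)/2 = cosh(x).
Reasoning: This is exactly the definition of the hyperbolic cosine: cosh(x) := (e^x + e^-x)/2.
So the two sides agree for every real x for which both sides are defined.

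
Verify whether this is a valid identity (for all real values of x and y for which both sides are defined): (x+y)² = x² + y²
No, this is NOT an identity.

Claim: (x+y)² = x² + y².
Test a specific point where both sides are defined: x = -1, y = 2.
LHS = (x+y)² ≈ 1.0000
RHS = x² + y² ≈ 5.0000
Since 1.0000 ≠ 5.0000, the equation fails at this point, so it cannot hold for all real values of x and y for which both sides are defined.
The correct expansion is (x+y)² = x² + 2xy + y²; the cross term 2xy is missing.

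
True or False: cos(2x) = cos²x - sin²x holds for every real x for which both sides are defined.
True.

Claim: cos(2x) = cos²x - sin²x.
Reasoning: Put y = x in the addition formula cos(x+y) = cos(x)cos(y) - sin(x)sin(y): cos(2x) = cos²x - sin²x.
So the two sides agree for every real x for which both sides are defined.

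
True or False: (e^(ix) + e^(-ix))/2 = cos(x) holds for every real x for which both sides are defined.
Claim: (e^(ix) + e^(-ix))/2 = cos(x).
Reasoning: By Euler's formula e^(ix) = cos(x) + i·sin(x) and e^(-ix) = cos(x) - i·sin(x). Adding cancels the sine terms: e^(ix) + e^(-ix) = 2cos(x); divide by 2.
So the two sides agree for every real x for which both sides are defined.

Conclusion: True.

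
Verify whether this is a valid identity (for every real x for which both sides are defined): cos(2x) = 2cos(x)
No, this is NOT an identity.

Claim: cos(2x) = 2cos(x).
Test a specific point where both sides are defined: x = π.
LHS = cos(2x) ≈ 1.0000
RHS = 2cos(x) ≈ -2.0000
Since 1.0000 ≠ -2.0000, the equation fails at this point, so it cannot hold for every real x for which both sides are defined.
The correct double-angle formula is cos(2x) = cos²x - sin²x.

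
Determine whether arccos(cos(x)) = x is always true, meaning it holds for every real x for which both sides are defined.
Claim: arccos(cos(x)) = x.
Test a specific point where both sides are defined: x = -π/6.
LHS = arccos(cos(x)) ≈ 0.5236
RHS = x ≈ -0.5236
Since 0.5236 ≠ -0.5236, the equation fails at this point, so it cannot hold for every real x for which both sides are defined.
arccos only returns values in [0, π], so arccos(cos(x)) = x holds only for x in that interval, not for all real x.

Conclusion: No, this is NOT an identity.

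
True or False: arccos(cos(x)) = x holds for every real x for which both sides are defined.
Claim: arccos(cos(x)) = x.
Test a specific point where both sides are defined: x = -π/2.
LHS = arccos(cos(x)) ≈ 1.5708
RHS = x ≈ -1.5708
Since 1.5708 ≠ -1.5708, the equation fails at this point, so it cannot hold for every real x for which both sides are defined.
arccos only returns values in [0, π], so arccos(cos(x)) = x holds only for x in that interval, not for all real x.

Conclusion: False.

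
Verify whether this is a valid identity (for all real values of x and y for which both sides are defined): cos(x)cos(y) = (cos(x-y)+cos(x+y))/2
Yes, this is an identity.

Claim: cos(x)cos(y) = (cos(x-y)+cos(x+y))/2.
Reasoning: cos(x-y) = cos(x)cos(y) + sin(x)sin(y) and cos(x+y) = cos(x)cos(y) - sin(x)sin(y). Adding, cos(x-y) + cos(x+y) = 2cos(x)cos(y); divide by 2.
So the two sides agree for all real values of x and y for which both sides are defined.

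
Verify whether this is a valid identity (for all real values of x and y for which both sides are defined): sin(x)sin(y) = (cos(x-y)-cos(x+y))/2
Claim: sin(x)sin(y) = (cos(x-y)-cos(x+y))/2.
Reasoning: cos(x-y) = cos(x)cos(y) + sin(x)sin(y) and cos(x+y) = cos(x)cos(y) - sin(x)sin(y). Subtracting, cos(x-y) - cos(x+y) = 2sin(x)sin(y); divide by 2.
So the two sides agree for all real values of x and y for which both sides are defined.

Conclusion: Yes, this is an identity.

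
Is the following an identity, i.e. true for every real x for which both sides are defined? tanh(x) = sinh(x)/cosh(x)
Claim: tanh(x) = sinh(x)/cosh(x).
Reasoning: tanh(x) is defined as sinh(x)/cosh(x) = (e^x - e^-x)/(e^x + e^-x); cosh(x) ≥ 1 is never zero, so this holds for every real x.
So the two sides agree for every real x for which both sides are defined.

Conclusion: Yes, this is an identity.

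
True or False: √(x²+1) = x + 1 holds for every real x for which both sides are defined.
False.

Claim: √(x²+1) = x + 1.
Test a specific point where both sides are defined: x = 1/2.
LHS = √(x²+1) ≈ 1.1180
RHS = x + 1 ≈ 1.5000
Since 1.1180 ≠ 1.5000, the equation fails at this point, so it cannot hold for every real x for which both sides are defined.
(x+1)² = x² + 2x + 1 ≠ x² + 1 unless x = 0.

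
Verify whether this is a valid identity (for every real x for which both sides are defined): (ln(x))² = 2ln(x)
Claim: (ln(x))² = 2ln(x).
Test a specific point where both sides are defined: x = 5.
LHS = (ln(x))² ≈ 2.5903
RHS = 2ln(x) ≈ 3.2189
Since 2.5903 ≠ 3.2189, the equation fails at this point, so it cannot hold for every real x for which both sides are defined.
2ln(x) equals ln(x²), which is not the same as (ln x)².

Conclusion: No, this is NOT an identity.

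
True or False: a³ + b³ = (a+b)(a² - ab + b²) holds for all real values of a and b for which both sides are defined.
Claim: a³ + b³ = (a+b)(a² - ab + b²).
Reasoning: Expand the right side: (a+b)(a² - ab + b²) = a³ - a²b + ab² + a²b - ab² + b³ = a³ + b³ (the middle terms cancel in pairs).
So the two sides agree for all real values of a and b for which both sides are defined.

Conclusion: True.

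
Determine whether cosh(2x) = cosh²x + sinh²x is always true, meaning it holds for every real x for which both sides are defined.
Claim: cosh(2x) = cosh²x + sinh²x.
Reasoning: cosh²x = (e^(2x) + 2 + e^(-2x))/4 and sinh²x = (e^(2x) - 2 + e^(-2x))/4. Adding gives (2e^(2x) + 2e^(-2x))/4 = (e^(2x) + e^(-2x))/2 = cosh(2x).
So the two sides agree for every real x for which both sides are defined.

Conclusion: Yes, this is an identity.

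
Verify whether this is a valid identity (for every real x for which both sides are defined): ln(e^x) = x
Yes, this is an identity.

Claim: ln(e^x) = x.
Reasoning: ln is the inverse of the exponential: ln(e^x) asks for the exponent p with e^p = e^x, and since e^p is one-to-one that exponent is p = x.
So the two sides agree for every real x for which both sides are defined.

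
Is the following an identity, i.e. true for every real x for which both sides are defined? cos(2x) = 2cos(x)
Claim: cos(2x) = 2cos(x).
Test a specific point where both sides are defined: x = 2π/3.
LHS = cos(2x) ≈ -0.5000
RHS = 2cos(x) ≈ -1.0000
Since -0.5000 ≠ -1.0000, the equation fails at this point, so it cannot hold for every real x for which both sides are defined.
The correct double-angle formula is cos(2x) = cos²x - sin²x.

Conclusion: No, this is NOT an identity.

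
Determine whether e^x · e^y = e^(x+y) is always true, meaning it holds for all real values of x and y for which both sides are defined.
Claim: e^x · e^y = e^(x+y).
Reasoning: This is the law of exponents for a common base: multiplying powers adds exponents. E.g. from the series, (Σ x^j/j!)(Σ y^k/k!) = Σ_m (Σ_{j+k=m} x^j y^k/(j!k!)) = Σ_m (x+y)^m/m! by the binomial theorem.
So the two sides agree for all real values of x and y for which both sides are defined.

Conclusion: Yes, this is an identity.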